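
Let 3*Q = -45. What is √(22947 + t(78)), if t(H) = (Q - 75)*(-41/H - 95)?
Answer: 6*√148083/13 ≈ 177.61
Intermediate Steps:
Q = -15 (Q = (⅓)*(-45) = -15)
t(H) = 8550 + 3690/H (t(H) = (-15 - 75)*(-41/H - 95) = -90*(-95 - 41/H) = 8550 + 3690/H)
√(22947 + t(78)) = √(22947 + (8550 + 3690/78)) = √(22947 + (8550 + 3690*(1/78))) = √(22947 + (8550 + 615/13)) = √(22947 + 111765/13) = √(410076/13) = 6*√148083/13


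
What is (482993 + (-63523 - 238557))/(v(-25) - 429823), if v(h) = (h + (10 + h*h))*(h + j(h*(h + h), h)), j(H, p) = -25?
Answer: -180913/460323 ≈ -0.39301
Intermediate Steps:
v(h) = (-25 + h)*(10 + h + h**2) (v(h) = (h + (10 + h*h))*(h - 25) = (h + (10 + h**2))*(-25 + h) = (10 + h + h**2)*(-25 + h) = (-25 + h)*(10 + h + h**2))
(482993 + (-63523 - 238557))/(v(-25) - 429823) = (482993 + (-63523 - 238557))/((-250 + (-25)**3 - 24*(-25)**2 - 15*(-25)) - 429823) = (482993 - 302080)/((-250 - 15625 - 24*625 + 375) - 429823) = 180913/((-250 - 15625 - 15000 + 375) - 429823) = 180913/(-30500 - 429823) = 180913/(-460323) = 180913*(-1/460323) = -180913/460323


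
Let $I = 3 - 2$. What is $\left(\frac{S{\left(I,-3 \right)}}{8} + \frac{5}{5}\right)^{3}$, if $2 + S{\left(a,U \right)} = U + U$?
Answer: $0$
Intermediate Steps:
$I = 1$
$S{\left(a,U \right)} = -2 + 2 U$ ($S{\left(a,U \right)} = -2 + \left(U + U\right) = -2 + 2 U$)
$\left(\frac{S{\left(I,-3 \right)}}{8} + \frac{5}{5}\right)^{3} = \left(\frac{-2 + 2 \left(-3\right)}{8} + \frac{5}{5}\right)^{3} = \left(\left(-2 - 6\right) \frac{1}{8} + 5 \cdot \frac{1}{5}\right)^{3} = \left(\left(-8\right) \frac{1}{8} + 1\right)^{3} = \left(-1 + 1\right)^{3} = 0^{3} = 0$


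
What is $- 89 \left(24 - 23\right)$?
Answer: $-89$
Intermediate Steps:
$- 89 \left(24 - 23\right) = \left(-89\right) 1 = -89$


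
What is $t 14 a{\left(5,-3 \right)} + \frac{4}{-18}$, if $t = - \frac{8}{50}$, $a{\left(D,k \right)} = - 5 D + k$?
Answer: $\frac{14062}{225} \approx 62.498$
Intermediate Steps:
$a{\left(D,k \right)} = k - 5 D$
$t = - \frac{4}{25}$ ($t = \left(-8\right) \frac{1}{50} = - \frac{4}{25} \approx -0.16$)
$t 14 a{\left(5,-3 \right)} + \frac{4}{-18} = - \frac{4 \cdot 14 \left(-3 - 25\right)}{25} + \frac{4}{-18} = - \frac{4 \cdot 14 \left(-3 - 25\right)}{25} + 4 \left(- \frac{1}{18}\right) = - \frac{4 \cdot 14 \left(-28\right)}{25} - \frac{2}{9} = \left(- \frac{4}{25}\right) \left(-392\right) - \frac{2}{9} = \frac{1568}{25} - \frac{2}{9} = \frac{14062}{225}$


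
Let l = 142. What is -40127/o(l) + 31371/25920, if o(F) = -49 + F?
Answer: -115241593/267840 ≈ -430.26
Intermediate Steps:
-40127/o(l) + 31371/25920 = -40127/(-49 + 142) + 31371/25920 = -40127/93 + 31371*(1/25920) = -40127*1/93 + 10457/8640 = -40127/93 + 10457/8640 = -115241593/267840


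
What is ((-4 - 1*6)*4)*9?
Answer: -360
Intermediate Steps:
((-4 - 1*6)*4)*9 = ((-4 - 6)*4)*9 = -10*4*9 = -40*9 = -360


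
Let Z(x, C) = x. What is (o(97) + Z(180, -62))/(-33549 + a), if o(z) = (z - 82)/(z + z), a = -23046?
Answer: -2329/731962 ≈ -0.0031819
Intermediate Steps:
o(z) = (-82 + z)/(2*z) (o(z) = (-82 + z)/((2*z)) = (-82 + z)*(1/(2*z)) = (-82 + z)/(2*z))
(o(97) + Z(180, -62))/(-33549 + a) = ((1/2)*(-82 + 97)/97 + 180)/(-33549 - 23046) = ((1/2)*(1/97)*15 + 180)/(-56595) = (15/194 + 180)*(-1/56595) = (34935/194)*(-1/56595) = -2329/731962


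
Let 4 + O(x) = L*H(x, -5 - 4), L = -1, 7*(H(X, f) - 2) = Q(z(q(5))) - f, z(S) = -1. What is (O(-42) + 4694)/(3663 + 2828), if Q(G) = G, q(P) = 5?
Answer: 32808/45437 ≈ 0.72205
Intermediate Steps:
H(X, f) = 13/7 - f/7 (H(X, f) = 2 + (-1 - f)/7 = 2 + (-⅐ - f/7) = 13/7 - f/7)
O(x) = -50/7 (O(x) = -4 - (13/7 - (-5 - 4)/7) = -4 - (13/7 - ⅐*(-9)) = -4 - (13/7 + 9/7) = -4 - 1*22/7 = -4 - 22/7 = -50/7)
(O(-42) + 4694)/(3663 + 2828) = (-50/7 + 4694)/(3663 + 2828) = (32808/7)/6491 = (32808/7)*(1/6491) = 32808/45437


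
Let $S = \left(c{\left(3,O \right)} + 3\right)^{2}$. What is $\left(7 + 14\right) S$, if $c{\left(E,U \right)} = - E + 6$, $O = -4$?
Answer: $756$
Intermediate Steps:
$c{\left(E,U \right)} = 6 - E$
$S = 36$ ($S = \left(\left(6 - 3\right) + 3\right)^{2} = \left(3 + 3\right)^{2} = 6^{2} = 36$)
$\left(7 + 14\right) S = \left(7 + 14\right) 36 = 21 \cdot 36 = 756$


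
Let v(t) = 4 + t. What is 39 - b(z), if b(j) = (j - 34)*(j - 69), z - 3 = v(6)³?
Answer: -905007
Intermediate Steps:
z = 1003 (z = 3 + (4 + 6)³ = 3 + 10³ = 3 + 1000 = 1003)
b(j) = (-69 + j)*(-34 + j) (b(j) = (-34 + j)*(-69 + j) = (-69 + j)*(-34 + j))
39 - b(z) = 39 - (2346 + 1003² - 103*1003) = 39 - (2346 + 1006009 - 103309) = 39 - 1*905046 = 39 - 905046 = -905007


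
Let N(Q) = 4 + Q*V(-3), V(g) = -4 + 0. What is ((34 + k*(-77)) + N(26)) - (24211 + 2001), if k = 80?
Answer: -32438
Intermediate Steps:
V(g) = -4
N(Q) = 4 - 4*Q (N(Q) = 4 + Q*(-4) = 4 - 4*Q)
((34 + k*(-77)) + N(26)) - (24211 + 2001) = ((34 + 80*(-77)) + (4 - 4*26)) - (24211 + 2001) = ((34 - 6160) + (4 - 104)) - 1*26212 = (-6126 - 100) - 26212 = -6226 - 26212 = -32438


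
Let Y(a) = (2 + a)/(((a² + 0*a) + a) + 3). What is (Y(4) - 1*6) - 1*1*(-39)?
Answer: 765/23 ≈ 33.261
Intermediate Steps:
Y(a) = (2 + a)/(3 + a + a²) (Y(a) = (2 + a)/(((a² + 0) + a) + 3) = (2 + a)/((a² + a) + 3) = (2 + a)/((a + a²) + 3) = (2 + a)/(3 + a + a²))
(Y(4) - 1*6) - 1*1*(-39) = ((2 + 4)/(3 + 4 + 4²) - 1*6) - 1*1*(-39) = (6/(3 + 4 + 16) - 6) - 1*(-39) = (6/23 - 6) + 39 = -132/23 + 39 = 765/23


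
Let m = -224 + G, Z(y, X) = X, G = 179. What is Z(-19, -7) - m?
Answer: 38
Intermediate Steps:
m = -45 (m = -224 + 179 = -45)
Z(-19, -7) - m = -7 - 1*(-45) = -7 + 45 = 38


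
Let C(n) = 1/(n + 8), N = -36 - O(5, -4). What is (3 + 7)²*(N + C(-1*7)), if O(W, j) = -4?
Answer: -3100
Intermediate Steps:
N = -32 (N = -36 - 1*(-4) = -36 + 4 = -32)
C(n) = 1/(8 + n)
(3 + 7)²*(N + C(-1*7)) = (3 + 7)²*(-32 + 1/(8 - 1*7)) = 10²*(-32 + 1/(8 - 7)) = 100*(-32 + 1/1) = 100*(-32 + 1) = 100*(-31) = -3100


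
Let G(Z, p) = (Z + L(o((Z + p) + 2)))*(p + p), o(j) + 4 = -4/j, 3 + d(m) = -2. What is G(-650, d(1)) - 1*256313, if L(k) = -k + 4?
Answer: -163180089/653 ≈ -2.4989e+5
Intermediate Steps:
d(m) = -5 (d(m) = -3 - 2 = -5)
o(j) = -4 - 4/j
L(k) = 4 - k
G(Z, p) = 2*p*(8 + Z + 4/(2 + Z + p)) (G(Z, p) = (Z + (4 - (-4 - 4/((Z + p) + 2))))*(p + p) = (Z + (4 - (-4 - 4/(2 + Z + p))))*(2*p) = (Z + (4 + (4 + 4/(2 + Z + p))))*(2*p) = (Z + (8 + 4/(2 + Z + p)))*(2*p) = (8 + Z + 4/(2 + Z + p))*(2*p) = 2*p*(8 + Z + 4/(2 + Z + p)))
G(-650, d(1)) - 1*256313 = 2*(-5)*(4 + (8 - 650)*(2 - 650 - 5))/(2 - 650 - 5) - 1*256313 = 2*(-5)*(4 - 642*(-653))/(-653) - 256313 = 2*(-5)*(-1/653)*(4 + 419226) - 256313 = 2*(-5)*(-1/653)*419230 - 256313 = 4192300/653 - 256313 = -163180089/653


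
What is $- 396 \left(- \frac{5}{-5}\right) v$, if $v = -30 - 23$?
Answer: $20988$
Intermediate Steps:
$v = -53$
$- 396 \left(- \frac{5}{-5}\right) v = - 396 \left(- \frac{5}{-5}\right) \left(-53\right) = - 396 \left(\left(-5\right) \left(- \frac{1}{5}\right)\right) \left(-53\right) = \left(-396\right) 1 \left(-53\right) = \left(-396\right) \left(-53\right) = 20988$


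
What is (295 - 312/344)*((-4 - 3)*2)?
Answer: -177044/43 ≈ -4117.3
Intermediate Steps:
(295 - 312/344)*((-4 - 3)*2) = (295 - 312*1/344)*(-7*2) = (295 - 39/43)*(-14) = (12646/43)*(-14) = -177044/43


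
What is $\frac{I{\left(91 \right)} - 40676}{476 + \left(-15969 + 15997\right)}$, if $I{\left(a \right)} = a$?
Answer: $- \frac{40585}{504} \approx -80.526$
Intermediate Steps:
$\frac{I{\left(91 \right)} - 40676}{476 + \left(-15969 + 15997\right)} = \frac{91 - 40676}{476 + \left(-15969 + 15997\right)} = - \frac{40585}{476 + 28} = - \frac{40585}{504}$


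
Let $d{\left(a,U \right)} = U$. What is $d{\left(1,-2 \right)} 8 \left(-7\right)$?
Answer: $112$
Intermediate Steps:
$d{\left(1,-2 \right)} 8 \left(-7\right) = \left(-2\right) 8 \left(-7\right) = \left(-16\right) \left(-7\right) = 112$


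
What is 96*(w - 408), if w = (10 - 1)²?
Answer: -31392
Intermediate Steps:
w = 81 (w = 9² = 81)
96*(w - 408) = 96*(81 - 408) = 96*(-327) = -31392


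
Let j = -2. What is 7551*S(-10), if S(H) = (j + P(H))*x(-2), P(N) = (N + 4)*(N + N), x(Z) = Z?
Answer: -1782036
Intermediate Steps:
P(N) = 2*N*(4 + N) (P(N) = (4 + N)*(2*N) = 2*N*(4 + N))
S(H) = 4 - 4*H*(4 + H) (S(H) = (-2 + 2*H*(4 + H))*(-2) = 4 - 4*H*(4 + H))
7551*S(-10) = 7551*(4 - 4*(-10)*(4 - 10)) = 7551*(4 - 4*(-10)*(-6)) = 7551*(4 - 240) = 7551*(-236) = -1782036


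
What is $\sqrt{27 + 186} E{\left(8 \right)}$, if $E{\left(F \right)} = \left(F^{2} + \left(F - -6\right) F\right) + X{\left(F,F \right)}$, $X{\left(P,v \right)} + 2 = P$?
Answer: $182 \sqrt{213} \approx 2656.2$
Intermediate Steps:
$X{\left(P,v \right)} = -2 + P$
$E{\left(F \right)} = -2 + F + F^{2} + F \left(6 + F\right)$ ($E{\left(F \right)} = \left(F^{2} + \left(F - -6\right) F\right) + \left(-2 + F\right) = \left(F^{2} + \left(F + 6\right) F\right) + \left(-2 + F\right) = \left(F^{2} + \left(6 + F\right) F\right) + \left(-2 + F\right) = \left(F^{2} + F \left(6 + F\right)\right) + \left(-2 + F\right) = -2 + F + F^{2} + F \left(6 + F\right)$)
$\sqrt{27 + 186} E{\left(8 \right)} = \sqrt{27 + 186} \left(-2 + 2 \cdot 8^{2} + 7 \cdot 8\right) = \sqrt{213} \left(-2 + 2 \cdot 64 + 56\right) = \sqrt{213} \left(-2 + 128 + 56\right) = \sqrt{213} \cdot 182 = 182 \sqrt{213}$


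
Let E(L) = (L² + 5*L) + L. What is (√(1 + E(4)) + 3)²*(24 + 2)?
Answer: 1300 + 156*√41 ≈ 2298.9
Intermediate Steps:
E(L) = L² + 6*L
(√(1 + E(4)) + 3)²*(24 + 2) = (√(1 + 4*(6 + 4)) + 3)²*(24 + 2) = (√(1 + 4*10) + 3)²*26 = (√(1 + 40) + 3)²*26 = (√41 + 3)²*26 = (3 + √41)²*26 = 26*(3 + √41)²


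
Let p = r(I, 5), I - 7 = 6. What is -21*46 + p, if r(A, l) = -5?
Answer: -971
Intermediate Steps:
I = 13 (I = 7 + 6 = 13)
p = -5
-21*46 + p = -21*46 - 5 = -966 - 5 = -971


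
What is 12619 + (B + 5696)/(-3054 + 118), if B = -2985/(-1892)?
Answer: 70086654711/5554912 ≈ 12617.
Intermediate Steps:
B = 2985/1892 (B = -2985*(-1/1892) = 2985/1892 ≈ 1.5777)
12619 + (B + 5696)/(-3054 + 118) = 12619 + (2985/1892 + 5696)/(-3054 + 118) = 12619 + (10779817/1892)/(-2936) = 12619 + (10779817/1892)*(-1/2936) = 12619 - 10779817/5554912 = 70086654711/5554912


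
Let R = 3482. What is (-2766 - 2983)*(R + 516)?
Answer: -22984502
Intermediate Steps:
(-2766 - 2983)*(R + 516) = (-2766 - 2983)*(3482 + 516) = -5749*3998 = -22984502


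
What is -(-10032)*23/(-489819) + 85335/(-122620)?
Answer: -424797289/364009732 ≈ -1.1670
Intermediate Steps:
-(-10032)*23/(-489819) + 85335/(-122620) = -627*(-368)*(-1/489819) + 85335*(-1/122620) = 230736*(-1/489819) - 17067/24524 = -6992/14843 - 17067/24524 = -424797289/364009732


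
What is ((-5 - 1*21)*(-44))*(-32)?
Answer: -36608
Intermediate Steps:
((-5 - 1*21)*(-44))*(-32) = ((-5 - 21)*(-44))*(-32) = -26*(-44)*(-32) = 1144*(-32) = -36608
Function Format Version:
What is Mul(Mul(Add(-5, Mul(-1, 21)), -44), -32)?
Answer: -36608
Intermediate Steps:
Mul(Mul(Add(-5, Mul(-1, 21)), -44), -32) = Mul(Mul(Add(-5, -21), -44), -32) = Mul(Mul(-26, -44), -32) = Mul(1144, -32) = -36608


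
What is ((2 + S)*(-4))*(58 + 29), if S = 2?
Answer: -1392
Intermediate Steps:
((2 + S)*(-4))*(58 + 29) = ((2 + 2)*(-4))*(58 + 29) = (4*(-4))*87 = -16*87 = -1392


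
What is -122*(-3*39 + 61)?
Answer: 6832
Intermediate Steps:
-122*(-3*39 + 61) = -122*(-117 + 61) = -122*(-56) = 6832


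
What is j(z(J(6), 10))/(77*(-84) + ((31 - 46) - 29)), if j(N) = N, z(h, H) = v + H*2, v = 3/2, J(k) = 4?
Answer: -43/13024 ≈ -0.0033016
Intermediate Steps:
v = 3/2 (v = 3*(½) = 3/2 ≈ 1.5000)
z(h, H) = 3/2 + 2*H (z(h, H) = 3/2 + H*2 = 3/2 + 2*H)
j(z(J(6), 10))/(77*(-84) + ((31 - 46) - 29)) = (3/2 + 2*10)/(77*(-84) + ((31 - 46) - 29)) = (3/2 + 20)/(-6468 + (-15 - 29)) = 43/(2*(-6468 - 44)) = (43/2)/(-6512) = (43/2)*(-1/6512) = -43/13024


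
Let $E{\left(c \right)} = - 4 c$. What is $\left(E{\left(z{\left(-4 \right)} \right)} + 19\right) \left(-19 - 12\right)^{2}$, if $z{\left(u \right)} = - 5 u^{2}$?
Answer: $325779$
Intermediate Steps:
$\left(E{\left(z{\left(-4 \right)} \right)} + 19\right) \left(-19 - 12\right)^{2} = \left(- 4 \left(- 5 \left(-4\right)^{2}\right) + 19\right) \left(-19 - 12\right)^{2} = \left(- 4 \left(\left(-5\right) 16\right) + 19\right) \left(-31\right)^{2} = \left(\left(-4\right) \left(-80\right) + 19\right) 961 = \left(320 + 19\right) 961 = 339 \cdot 961 = 325779$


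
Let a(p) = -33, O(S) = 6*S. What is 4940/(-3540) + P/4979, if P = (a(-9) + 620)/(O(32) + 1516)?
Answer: -2100416705/1505231364 ≈ -1.3954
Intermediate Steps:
P = 587/1708 (P = (-33 + 620)/(6*32 + 1516) = 587/(192 + 1516) = 587/1708 ≈ 0.34368)
4940/(-3540) + P/4979 = 4940/(-3540) + (587/1708)/4979 = 4940*(-1/3540) + (587/1708)*(1/4979) = -247/177 + 587/8504132 = -2100416705/1505231364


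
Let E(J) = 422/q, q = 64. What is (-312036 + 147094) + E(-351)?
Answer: -5277933/32 ≈ -1.6494e+5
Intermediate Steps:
E(J) = 211/32 (E(J) = 422/64 = 422*(1/64) = 211/32)
(-312036 + 147094) + E(-351) = (-312036 + 147094) + 211/32 = -164942 + 211/32 = -5277933/32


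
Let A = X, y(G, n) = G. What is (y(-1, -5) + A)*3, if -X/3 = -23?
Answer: 204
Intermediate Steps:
X = 69 (X = -3*(-23) = 69)
A = 69
(y(-1, -5) + A)*3 = (-1 + 69)*3 = 68*3 = 204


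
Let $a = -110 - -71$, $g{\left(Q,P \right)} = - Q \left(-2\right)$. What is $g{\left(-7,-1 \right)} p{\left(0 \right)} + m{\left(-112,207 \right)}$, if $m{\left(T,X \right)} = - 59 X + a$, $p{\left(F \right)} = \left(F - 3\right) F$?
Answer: $-12252$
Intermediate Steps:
$p{\left(F \right)} = F \left(-3 + F\right)$ ($p{\left(F \right)} = \left(-3 + F\right) F = F \left(-3 + F\right)$)
$g{\left(Q,P \right)} = 2 Q$
$a = -39$ ($a = -110 + 71 = -39$)
$m{\left(T,X \right)} = -39 - 59 X$ ($m{\left(T,X \right)} = - 59 X - 39 = -39 - 59 X$)
$g{\left(-7,-1 \right)} p{\left(0 \right)} + m{\left(-112,207 \right)} = 2 \left(-7\right) 0 \left(-3 + 0\right) - 12252 = - 14 \cdot 0 \left(-3\right) - 12252 = \left(-14\right) 0 - 12252 = 0 - 12252 = -12252$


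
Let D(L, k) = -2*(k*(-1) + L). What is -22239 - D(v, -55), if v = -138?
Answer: -22405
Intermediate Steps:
D(L, k) = -2*L + 2*k (D(L, k) = -2*(-k + L) = -2*(L - k) = -2*L + 2*k)
-22239 - D(v, -55) = -22239 - (-2*(-138) + 2*(-55)) = -22239 - (276 - 110) = -22239 - 1*166 = -22239 - 166 = -22405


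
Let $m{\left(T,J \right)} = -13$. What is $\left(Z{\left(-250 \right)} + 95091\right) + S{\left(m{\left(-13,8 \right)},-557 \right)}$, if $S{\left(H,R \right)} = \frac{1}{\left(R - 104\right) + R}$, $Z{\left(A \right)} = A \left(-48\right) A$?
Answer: $- \frac{3538179163}{1218} \approx -2.9049 \cdot 10^{6}$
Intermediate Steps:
$Z{\left(A \right)} = - 48 A^{2}$ ($Z{\left(A \right)} = - 48 A A = - 48 A^{2}$)
$S{\left(H,R \right)} = \frac{1}{-104 + 2 R}$ ($S{\left(H,R \right)} = \frac{1}{\left(R - 104\right) + R} = \frac{1}{\left(-104 + R\right) + R} = \frac{1}{-104 + 2 R}$)
$\left(Z{\left(-250 \right)} + 95091\right) + S{\left(m{\left(-13,8 \right)},-557 \right)} = \left(- 48 \left(-250\right)^{2} + 95091\right) + \frac{1}{2 \left(-52 - 557\right)} = \left(\left(-48\right) 62500 + 95091\right) + \frac{1}{2 \left(-609\right)} = \left(-3000000 + 95091\right) + \frac{1}{2} \left(- \frac{1}{609}\right) = -2904909 - \frac{1}{1218} = - \frac{3538179163}{1218}$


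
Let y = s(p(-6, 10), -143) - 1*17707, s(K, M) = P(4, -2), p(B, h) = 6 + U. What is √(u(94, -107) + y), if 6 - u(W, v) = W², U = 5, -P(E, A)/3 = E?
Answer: I*√26549 ≈ 162.94*I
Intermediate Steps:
P(E, A) = -3*E
p(B, h) = 11 (p(B, h) = 6 + 5 = 11)
s(K, M) = -12 (s(K, M) = -3*4 = -12)
u(W, v) = 6 - W²
y = -17719 (y = -12 - 1*17707 = -12 - 17707 = -17719)
√(u(94, -107) + y) = √((6 - 1*94²) - 17719) = √((6 - 1*8836) - 17719) = √((6 - 8836) - 17719) = √(-8830 - 17719) = √(-26549) = I*√26549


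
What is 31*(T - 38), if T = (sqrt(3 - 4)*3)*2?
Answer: -1178 + 186*I ≈ -1178.0 + 186.0*I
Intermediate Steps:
T = 6*I (T = (sqrt(-1)*3)*2 = (I*3)*2 = (3*I)*2 = 6*I ≈ 6.0*I)
31*(T - 38) = 31*(6*I - 38) = 31*(-38 + 6*I) = -1178 + 186*I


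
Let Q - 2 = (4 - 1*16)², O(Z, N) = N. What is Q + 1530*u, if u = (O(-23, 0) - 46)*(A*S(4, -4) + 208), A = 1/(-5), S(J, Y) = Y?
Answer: -14695198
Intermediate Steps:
Q = 146 (Q = 2 + (4 - 1*16)² = 2 + (4 - 16)² = 2 + (-12)² = 2 + 144 = 146)
A = -⅕ ≈ -0.20000
u = -48024/5 (u = (0 - 46)*(-⅕*(-4) + 208) = -46*(⅘ + 208) = -46*1044/5 = -48024/5 ≈ -9604.8)
Q + 1530*u = 146 + 1530*(-48024/5) = 146 - 14695344 = -14695198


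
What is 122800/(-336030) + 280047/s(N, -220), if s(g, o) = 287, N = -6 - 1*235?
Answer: 9406894981/9644061 ≈ 975.41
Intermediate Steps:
N = -241 (N = -6 - 235 = -241)
122800/(-336030) + 280047/s(N, -220) = 122800/(-336030) + 280047/287 = 122800*(-1/336030) + 280047*(1/287) = -12280/33603 + 280047/287 = 9406894981/9644061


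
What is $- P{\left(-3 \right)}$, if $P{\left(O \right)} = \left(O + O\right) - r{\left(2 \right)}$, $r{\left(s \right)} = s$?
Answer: $8$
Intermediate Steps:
$P{\left(O \right)} = -2 + 2 O$ ($P{\left(O \right)} = \left(O + O\right) - 2 = 2 O - 2 = -2 + 2 O$)
$- P{\left(-3 \right)} = - (-2 + 2 \left(-3\right)) = - (-2 - 6) = \left(-1\right) \left(-8\right) = 8$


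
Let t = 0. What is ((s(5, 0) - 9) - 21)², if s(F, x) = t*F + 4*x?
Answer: 900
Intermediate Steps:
s(F, x) = 4*x (s(F, x) = 0*F + 4*x = 0 + 4*x = 4*x)
((s(5, 0) - 9) - 21)² = ((4*0 - 9) - 21)² = ((0 - 9) - 21)² = (-9 - 21)² = (-30)² = 900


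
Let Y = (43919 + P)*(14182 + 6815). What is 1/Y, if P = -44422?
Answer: -1/10561491 ≈ -9.4684e-8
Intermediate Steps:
Y = -10561491 (Y = (43919 - 44422)*(14182 + 6815) = -503*20997 = -10561491)
1/Y = 1/(-10561491) = -1/10561491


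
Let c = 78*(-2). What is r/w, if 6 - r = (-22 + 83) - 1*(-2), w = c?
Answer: 19/52 ≈ 0.36538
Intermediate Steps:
c = -156
w = -156
r = -57 (r = 6 - ((-22 + 83) - 1*(-2)) = 6 - (61 + 2) = 6 - 1*63 = 6 - 63 = -57)
r/w = -57/(-156) = -57*(-1/156) = 19/52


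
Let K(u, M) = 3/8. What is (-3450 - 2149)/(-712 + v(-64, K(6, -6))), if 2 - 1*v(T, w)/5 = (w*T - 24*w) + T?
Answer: 5599/217 ≈ 25.802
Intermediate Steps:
K(u, M) = 3/8 (K(u, M) = 3*(⅛) = 3/8)
v(T, w) = 10 - 5*T + 120*w - 5*T*w (v(T, w) = 10 - 5*((w*T - 24*w) + T) = 10 - 5*((T*w - 24*w) + T) = 10 - 5*((-24*w + T*w) + T) = 10 - 5*(T - 24*w + T*w) = 10 + (-5*T + 120*w - 5*T*w) = 10 - 5*T + 120*w - 5*T*w)
(-3450 - 2149)/(-712 + v(-64, K(6, -6))) = (-3450 - 2149)/(-712 + (10 - 5*(-64) + 120*(3/8) - 5*(-64)*3/8)) = -5599/(-712 + (10 + 320 + 45 + 120)) = -5599/(-712 + 495) = -5599/(-217) = -5599*(-1/217) = 5599/217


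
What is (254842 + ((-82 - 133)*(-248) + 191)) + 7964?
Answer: 316317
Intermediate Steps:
(254842 + ((-82 - 133)*(-248) + 191)) + 7964 = (254842 + (-215*(-248) + 191)) + 7964 = (254842 + (53320 + 191)) + 7964 = (254842 + 53511) + 7964 = 308353 + 7964 = 316317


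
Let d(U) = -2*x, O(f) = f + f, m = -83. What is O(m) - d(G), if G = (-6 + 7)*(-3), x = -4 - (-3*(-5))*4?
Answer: -294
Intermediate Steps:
O(f) = 2*f
x = -64 (x = -4 - 15*4 = -4 - 1*60 = -4 - 60 = -64)
G = -3 (G = 1*(-3) = -3)
d(U) = 128 (d(U) = -2*(-64) = 128)
O(m) - d(G) = 2*(-83) - 1*128 = -166 - 128 = -294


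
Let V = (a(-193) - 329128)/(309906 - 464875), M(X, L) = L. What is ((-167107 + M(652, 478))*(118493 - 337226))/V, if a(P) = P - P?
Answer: 5648195598742233/329128 ≈ 1.7161e+10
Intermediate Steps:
a(P) = 0
V = 329128/154969 (V = (0 - 329128)/(309906 - 464875) = -329128/(-154969) = -329128*(-1/154969) = 329128/154969 ≈ 2.1238)
((-167107 + M(652, 478))*(118493 - 337226))/V = ((-167107 + 478)*(118493 - 337226))/(329128/154969) = -166629*(-218733)*(154969/329128) = 36447261057*(154969/329128) = 5648195598742233/329128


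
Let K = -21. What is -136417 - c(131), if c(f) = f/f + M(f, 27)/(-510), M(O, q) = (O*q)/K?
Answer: -162337813/1190 ≈ -1.3642e+5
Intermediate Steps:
M(O, q) = -O*q/21 (M(O, q) = (O*q)/(-21) = (O*q)*(-1/21) = -O*q/21)
c(f) = 1 + 3*f/1190 (c(f) = f/f - 1/21*f*27/(-510) = 1 - 9*f/7*(-1/510) = 1 + 3*f/1190)
-136417 - c(131) = -136417 - (1 + (3/1190)*131) = -136417 - (1 + 393/1190) = -136417 - 1*1583/1190 = -136417 - 1583/1190 = -162337813/1190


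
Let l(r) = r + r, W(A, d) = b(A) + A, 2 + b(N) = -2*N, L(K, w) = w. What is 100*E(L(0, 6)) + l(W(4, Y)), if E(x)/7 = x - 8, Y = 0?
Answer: -1412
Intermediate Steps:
b(N) = -2 - 2*N
W(A, d) = -2 - A (W(A, d) = (-2 - 2*A) + A = -2 - A)
l(r) = 2*r
E(x) = -56 + 7*x (E(x) = 7*(x - 8) = 7*(-8 + x) = -56 + 7*x)
100*E(L(0, 6)) + l(W(4, Y)) = 100*(-56 + 7*6) + 2*(-2 - 1*4) = 100*(-56 + 42) + 2*(-2 - 4) = 100*(-14) + 2*(-6) = -1400 - 12 = -1412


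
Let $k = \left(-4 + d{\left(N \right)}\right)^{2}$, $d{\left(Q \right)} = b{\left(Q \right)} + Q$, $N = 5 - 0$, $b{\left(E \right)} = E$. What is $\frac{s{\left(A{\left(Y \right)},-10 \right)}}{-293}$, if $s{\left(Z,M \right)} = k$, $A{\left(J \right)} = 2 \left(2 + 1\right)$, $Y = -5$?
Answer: $- \frac{36}{293} \approx -0.12287$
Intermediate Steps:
$N = 5$ ($N = 5 + 0 = 5$)
$d{\left(Q \right)} = 2 Q$ ($d{\left(Q \right)} = Q + Q = 2 Q$)
$A{\left(J \right)} = 6$ ($A{\left(J \right)} = 2 \cdot 3 = 6$)
$k = 36$ ($k = \left(-4 + 2 \cdot 5\right)^{2} = \left(-4 + 10\right)^{2} = 6^{2} = 36$)
$s{\left(Z,M \right)} = 36$
$\frac{s{\left(A{\left(Y \right)},-10 \right)}}{-293} = \frac{36}{-293} = 36 \left(- \frac{1}{293}\right) = - \frac{36}{293}$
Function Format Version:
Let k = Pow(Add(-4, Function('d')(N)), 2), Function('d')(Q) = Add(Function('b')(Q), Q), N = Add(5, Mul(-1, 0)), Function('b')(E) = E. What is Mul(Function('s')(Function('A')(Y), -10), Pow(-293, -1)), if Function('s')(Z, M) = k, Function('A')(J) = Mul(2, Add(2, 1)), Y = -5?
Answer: Rational(-36, 293) ≈ -0.12287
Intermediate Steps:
N = 5 (N = Add(5, 0) = 5)
Function('d')(Q) = Mul(2, Q) (Function('d')(Q) = Add(Q, Q) = Mul(2, Q))
Function('A')(J) = 6 (Function('A')(J) = Mul(2, 3) = 6)
k = 36 (k = Pow(Add(-4, Mul(2, 5)), 2) = Pow(Add(-4, 10), 2) = Pow(6, 2) = 36)
Function('s')(Z, M) = 36
Mul(Function('s')(Function('A')(Y), -10), Pow(-293, -1)) = Mul(36, Pow(-293, -1)) = Mul(36, Rational(-1, 293)) = Rational(-36, 293)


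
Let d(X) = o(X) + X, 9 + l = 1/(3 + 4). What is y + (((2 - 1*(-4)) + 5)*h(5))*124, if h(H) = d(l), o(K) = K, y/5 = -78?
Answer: -171866/7 ≈ -24552.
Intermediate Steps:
y = -390 (y = 5*(-78) = -390)
l = -62/7 (l = -9 + 1/(3 + 4) = -9 + 1/7 = -9 + ⅐ = -62/7 ≈ -8.8571)
d(X) = 2*X (d(X) = X + X = 2*X)
h(H) = -124/7 (h(H) = 2*(-62/7) = -124/7)
y + (((2 - 1*(-4)) + 5)*h(5))*124 = -390 + (((2 - 1*(-4)) + 5)*(-124/7))*124 = -390 + (((2 + 4) + 5)*(-124/7))*124 = -390 + ((6 + 5)*(-124/7))*124 = -390 + (11*(-124/7))*124 = -390 - 1364/7*124 = -390 - 169136/7 = -171866/7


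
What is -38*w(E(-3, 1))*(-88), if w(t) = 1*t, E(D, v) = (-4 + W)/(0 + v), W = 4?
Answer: 0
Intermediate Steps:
E(D, v) = 0 (E(D, v) = (-4 + 4)/(0 + v) = 0/v = 0)
w(t) = t
-38*w(E(-3, 1))*(-88) = -38*0*(-88) = 0*(-88) = 0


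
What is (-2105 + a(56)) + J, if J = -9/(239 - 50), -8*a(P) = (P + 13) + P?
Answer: -356273/168 ≈ -2120.7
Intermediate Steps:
a(P) = -13/8 - P/4 (a(P) = -((P + 13) + P)/8 = -((13 + P) + P)/8 = -(13 + 2*P)/8 = -13/8 - P/4)
J = -1/21 (J = -9/189 = (1/189)*(-9) = -1/21 ≈ -0.047619)
(-2105 + a(56)) + J = (-2105 + (-13/8 - ¼*56)) - 1/21 = (-2105 + (-13/8 - 14)) - 1/21 = (-2105 - 125/8) - 1/21 = -16965/8 - 1/21 = -356273/168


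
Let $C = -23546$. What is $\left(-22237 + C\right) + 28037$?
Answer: $-17746$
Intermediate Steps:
$\left(-22237 + C\right) + 28037 = \left(-22237 - 23546\right) + 28037 = -45783 + 28037 = -17746$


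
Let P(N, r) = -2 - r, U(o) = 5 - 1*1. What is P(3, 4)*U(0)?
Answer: -24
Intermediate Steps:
U(o) = 4 (U(o) = 5 - 1 = 4)
P(3, 4)*U(0) = (-2 - 1*4)*4 = (-2 - 4)*4 = -6*4 = -24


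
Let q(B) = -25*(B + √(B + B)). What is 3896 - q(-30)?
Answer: 3146 + 50*I*√15 ≈ 3146.0 + 193.65*I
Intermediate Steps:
q(B) = -25*B - 25*√2*√B (q(B) = -25*(B + √(2*B)) = -25*(B + √2*√B) = -25*B - 25*√2*√B)
3896 - q(-30) = 3896 - (-25*(-30) - 25*√2*√(-30)) = 3896 - (750 - 25*√2*I*√30) = 3896 - (750 - 50*I*√15) = 3896 + (-750 + 50*I*√15) = 3146 + 50*I*√15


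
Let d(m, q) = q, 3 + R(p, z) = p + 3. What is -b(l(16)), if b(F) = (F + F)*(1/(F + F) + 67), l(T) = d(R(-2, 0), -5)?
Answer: 669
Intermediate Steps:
R(p, z) = p (R(p, z) = -3 + (p + 3) = -3 + (3 + p) = p)
l(T) = -5
b(F) = 2*F*(67 + 1/(2*F)) (b(F) = (2*F)*(1/(2*F) + 67) = (2*F)*(67 + 1/(2*F)) = 2*F*(67 + 1/(2*F)))
-b(l(16)) = -(1 + 134*(-5)) = -(1 - 670) = -1*(-669) = 669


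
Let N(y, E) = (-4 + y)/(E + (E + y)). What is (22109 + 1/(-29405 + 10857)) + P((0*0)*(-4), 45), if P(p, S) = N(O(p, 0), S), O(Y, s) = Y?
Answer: 18453460799/834660 ≈ 22109.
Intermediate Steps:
N(y, E) = (-4 + y)/(y + 2*E)
P(p, S) = (-4 + p)/(p + 2*S)
(22109 + 1/(-29405 + 10857)) + P((0*0)*(-4), 45) = (22109 + 1/(-29405 + 10857)) + (-4 + (0*0)*(-4))/((0*0)*(-4) + 2*45) = (22109 + 1/(-18548)) + (-4 + 0*(-4))/(0*(-4) + 90) = (22109 - 1/18548) + (-4 + 0)/(0 + 90) = 410077731/18548 - 4/90 = 410077731/18548 + (1/90)*(-4) = 410077731/18548 - 2/45 = 18453460799/834660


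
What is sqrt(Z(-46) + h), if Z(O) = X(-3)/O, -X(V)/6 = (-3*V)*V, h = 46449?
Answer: 3*sqrt(2729962)/23 ≈ 215.51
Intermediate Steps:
X(V) = 18*V**2 (X(V) = -6*(-3*V)*V = -(-18)*V**2 = 18*V**2)
Z(O) = 162/O (Z(O) = (18*(-3)**2)/O = (18*9)/O = 162/O)
sqrt(Z(-46) + h) = sqrt(162/(-46) + 46449) = sqrt(162*(-1/46) + 46449) = sqrt(-81/23 + 46449) = sqrt(1068246/23) = 3*sqrt(2729962)/23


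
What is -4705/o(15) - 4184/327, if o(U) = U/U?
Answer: -1542719/327 ≈ -4717.8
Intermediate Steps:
o(U) = 1
-4705/o(15) - 4184/327 = -4705/1 - 4184/327 = -4705*1 - 4184*1/327 = -4705 - 4184/327 = -1542719/327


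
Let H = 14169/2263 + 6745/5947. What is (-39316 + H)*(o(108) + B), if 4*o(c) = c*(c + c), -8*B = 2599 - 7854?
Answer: -722679805188381/2833276 ≈ -2.5507e+8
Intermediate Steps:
B = 5255/8 (B = -(2599 - 7854)/8 = -1/8*(-5255) = 5255/8 ≈ 656.88)
H = 5238262/708319 (H = 14169*(1/2263) + 6745*(1/5947) = 14169/2263 + 355/313 = 5238262/708319 ≈ 7.3953)
o(c) = c**2/2 (o(c) = (c*(c + c))/4 = (c*(2*c))/4 = (2*c**2)/4 = c**2/2)
(-39316 + H)*(o(108) + B) = (-39316 + 5238262/708319)*((1/2)*108**2 + 5255/8) = -27843031542*((1/2)*11664 + 5255/8)/708319 = -27843031542*(5832 + 5255/8)/708319 = -27843031542/708319*51911/8 = -722679805188381/2833276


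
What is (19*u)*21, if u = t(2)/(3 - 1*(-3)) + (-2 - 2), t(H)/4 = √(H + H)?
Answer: -1064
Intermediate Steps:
t(H) = 4*√2*√H (t(H) = 4*√(H + H) = 4*√(2*H) = 4*(√2*√H) = 4*√2*√H)
u = -8/3 (u = (4*√2*√2)/(3 - 1*(-3)) + (-2 - 2) = 8/(3 + 3) - 4 = 8/6 - 4 = 8*(⅙) - 4 = 4/3 - 4 = -8/3 ≈ -2.6667)
(19*u)*21 = (19*(-8/3))*21 = -152/3*21 = -1064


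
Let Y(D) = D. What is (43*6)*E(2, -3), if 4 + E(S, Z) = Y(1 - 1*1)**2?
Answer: -1032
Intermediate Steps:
E(S, Z) = -4 (E(S, Z) = -4 + (1 - 1*1)**2 = -4 + (1 - 1)**2 = -4 + 0**2 = -4 + 0 = -4)
(43*6)*E(2, -3) = (43*6)*(-4) = 258*(-4) = -1032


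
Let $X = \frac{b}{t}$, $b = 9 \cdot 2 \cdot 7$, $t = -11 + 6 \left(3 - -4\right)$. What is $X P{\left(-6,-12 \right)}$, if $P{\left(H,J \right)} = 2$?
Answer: $\frac{252}{31} \approx 8.129$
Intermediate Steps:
$t = 31$ ($t = -11 + 6 \left(3 + 4\right) = -11 + 6 \cdot 7 = -11 + 42 = 31$)
$b = 126$ ($b = 18 \cdot 7 = 126$)
$X = \frac{126}{31} \approx 4.0645$
$X P{\left(-6,-12 \right)} = \frac{126}{31} \cdot 2 = \frac{252}{31}$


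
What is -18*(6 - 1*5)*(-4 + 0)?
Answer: 72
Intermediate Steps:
-18*(6 - 1*5)*(-4 + 0) = -18*(6 - 5)*(-4) = -18*(-4) = 72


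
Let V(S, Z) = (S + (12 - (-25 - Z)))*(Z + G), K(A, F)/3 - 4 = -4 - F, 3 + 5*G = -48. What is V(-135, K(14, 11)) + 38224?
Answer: 219416/5 ≈ 43883.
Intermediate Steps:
G = -51/5 (G = -3/5 + (1/5)*(-48) = -3/5 - 48/5 = -51/5 ≈ -10.200)
K(A, F) = -3*F (K(A, F) = 12 + 3*(-4 - F) = 12 + (-12 - 3*F) = -3*F)
V(S, Z) = (-51/5 + Z)*(37 + S + Z) (V(S, Z) = (S + (12 - (-25 - Z)))*(Z - 51/5) = (S + (12 + (25 + Z)))*(-51/5 + Z) = (S + (37 + Z))*(-51/5 + Z) = (37 + S + Z)*(-51/5 + Z) = (-51/5 + Z)*(37 + S + Z))
V(-135, K(14, 11)) + 38224 = (-1887/5 + (-3*11)**2 - 51/5*(-135) + 134*(-3*11)/5 - (-405)*11) + 38224 = (-1887/5 + (-33)**2 + 1377 + (134/5)*(-33) - 135*(-33)) + 38224 = (-1887/5 + 1089 + 1377 - 4422/5 + 4455) + 38224 = 28296/5 + 38224 = 219416/5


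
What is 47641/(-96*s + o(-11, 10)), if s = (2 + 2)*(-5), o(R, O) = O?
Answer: 47641/1930 ≈ 24.684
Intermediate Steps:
s = -20 (s = 4*(-5) = -20)
47641/(-96*s + o(-11, 10)) = 47641/(-96*(-20) + 10) = 47641/(1920 + 10) = 47641/1930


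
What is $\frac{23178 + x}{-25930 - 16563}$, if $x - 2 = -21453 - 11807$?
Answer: $\frac{10080}{42493} \approx 0.23722$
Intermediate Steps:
$x = -33258$ ($x = 2 - 33260 = -33258$)
$\frac{23178 + x}{-25930 - 16563} = \frac{23178 - 33258}{-25930 - 16563} = - \frac{10080}{-42493} = \left(-10080\right) \left(- \frac{1}{42493}\right) = \frac{10080}{42493}$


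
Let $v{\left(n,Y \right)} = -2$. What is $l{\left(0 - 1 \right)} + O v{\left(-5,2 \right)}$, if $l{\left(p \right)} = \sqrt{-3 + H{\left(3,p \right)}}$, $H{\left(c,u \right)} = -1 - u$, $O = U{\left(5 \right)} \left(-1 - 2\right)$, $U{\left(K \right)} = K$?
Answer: $30 + i \sqrt{3} \approx 30.0 + 1.732 i$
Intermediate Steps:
$O = -15$ ($O = 5 \left(-1 - 2\right) = 5 \left(-3\right) = -15$)
$l{\left(p \right)} = \sqrt{-4 - p}$ ($l{\left(p \right)} = \sqrt{-3 - \left(1 + p\right)} = \sqrt{-4 - p}$)
$l{\left(0 - 1 \right)} + O v{\left(-5,2 \right)} = \sqrt{-4 - \left(0 - 1\right)} - -30 = \sqrt{-4 - -1} + 30 = \sqrt{-4 + 1} + 30 = \sqrt{-3} + 30 = i \sqrt{3} + 30 = 30 + i \sqrt{3}$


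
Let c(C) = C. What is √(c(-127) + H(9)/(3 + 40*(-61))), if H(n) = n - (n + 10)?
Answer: I*√754224693/2437 ≈ 11.269*I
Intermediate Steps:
H(n) = -10 (H(n) = n - (10 + n) = n + (-10 - n) = -10)
√(c(-127) + H(9)/(3 + 40*(-61))) = √(-127 - 10/(3 + 40*(-61))) = √(-127 - 10/(3 - 2440)) = √(-127 - 10/(-2437)) = √(-127 - 10*(-1/2437)) = √(-127 + 10/2437) = √(-309489/2437) = I*√754224693/2437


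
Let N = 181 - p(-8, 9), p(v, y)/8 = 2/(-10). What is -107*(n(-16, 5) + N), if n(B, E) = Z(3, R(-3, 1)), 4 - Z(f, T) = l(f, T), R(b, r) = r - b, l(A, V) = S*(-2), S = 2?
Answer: -101971/5 ≈ -20394.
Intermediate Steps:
p(v, y) = -8/5 (p(v, y) = 8*(2/(-10)) = 8*(2*(-1/10)) = 8*(-1/5) = -8/5)
l(A, V) = -4 (l(A, V) = 2*(-2) = -4)
N = 913/5 (N = 181 - 1*(-8/5) = 181 + 8/5 = 913/5 ≈ 182.60)
Z(f, T) = 8 (Z(f, T) = 4 - 1*(-4) = 4 + 4 = 8)
n(B, E) = 8
-107*(n(-16, 5) + N) = -107*(8 + 913/5) = -107*953/5 = -101971/5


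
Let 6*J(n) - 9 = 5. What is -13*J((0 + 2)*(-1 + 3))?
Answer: -91/3 ≈ -30.333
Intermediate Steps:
J(n) = 7/3 (J(n) = 3/2 + (⅙)*5 = 3/2 + ⅚ = 7/3)
-13*J((0 + 2)*(-1 + 3)) = -13*7/3 = -91/3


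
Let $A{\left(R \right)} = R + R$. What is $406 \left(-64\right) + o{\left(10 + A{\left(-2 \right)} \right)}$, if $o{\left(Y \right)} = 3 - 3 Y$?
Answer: $-25999$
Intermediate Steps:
$A{\left(R \right)} = 2 R$
$406 \left(-64\right) + o{\left(10 + A{\left(-2 \right)} \right)} = 406 \left(-64\right) + \left(3 - 3 \left(10 + 2 \left(-2\right)\right)\right) = -25984 + \left(3 - 3 \left(10 - 4\right)\right) = -25984 + \left(3 - 18\right) = -25984 - 15 = -25999$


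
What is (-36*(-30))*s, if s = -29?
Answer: -31320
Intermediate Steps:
(-36*(-30))*s = -36*(-30)*(-29) = 1080*(-29) = -31320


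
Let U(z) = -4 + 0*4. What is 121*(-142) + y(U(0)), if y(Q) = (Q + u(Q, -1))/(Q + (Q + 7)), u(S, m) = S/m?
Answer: -17182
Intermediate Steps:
U(z) = -4 (U(z) = -4 + 0 = -4)
y(Q) = 0 (y(Q) = (Q + Q/(-1))/(Q + (Q + 7)) = (Q + Q*(-1))/(Q + (7 + Q)) = (Q - Q)/(7 + 2*Q) = 0/(7 + 2*Q) = 0)
121*(-142) + y(U(0)) = 121*(-142) + 0 = -17182 + 0 = -17182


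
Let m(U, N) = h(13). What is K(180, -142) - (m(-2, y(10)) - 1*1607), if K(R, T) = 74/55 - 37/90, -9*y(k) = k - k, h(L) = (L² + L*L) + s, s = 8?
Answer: 249863/198 ≈ 1261.9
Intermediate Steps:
h(L) = 8 + 2*L² (h(L) = (L² + L*L) + 8 = (L² + L²) + 8 = 2*L² + 8 = 8 + 2*L²)
y(k) = 0 (y(k) = -(k - k)/9 = -⅑*0 = 0)
m(U, N) = 346 (m(U, N) = 8 + 2*13² = 8 + 2*169 = 8 + 338 = 346)
K(R, T) = 185/198 (K(R, T) = 74*(1/55) - 37*1/90 = 74/55 - 37/90 = 185/198)
K(180, -142) - (m(-2, y(10)) - 1*1607) = 185/198 - (346 - 1*1607) = 185/198 - (346 - 1607) = 185/198 - 1*(-1261) = 185/198 + 1261 = 249863/198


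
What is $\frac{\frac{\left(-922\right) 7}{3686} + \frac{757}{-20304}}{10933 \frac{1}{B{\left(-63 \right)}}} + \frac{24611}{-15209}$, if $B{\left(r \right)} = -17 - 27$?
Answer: $- \frac{2505992439780743}{1555560678974796} \approx -1.611$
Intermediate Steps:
$B{\left(r \right)} = -44$ ($B{\left(r \right)} = -17 - 27 = -44$)
$\frac{\frac{\left(-922\right) 7}{3686} + \frac{757}{-20304}}{10933 \frac{1}{B{\left(-63 \right)}}} + \frac{24611}{-15209} = \frac{\frac{\left(-922\right) 7}{3686} + \frac{757}{-20304}}{10933 \frac{1}{-44}} + \frac{24611}{-15209} = \frac{\left(-6454\right) \frac{1}{3686} + 757 \left(- \frac{1}{20304}\right)}{10933 \left(- \frac{1}{44}\right)} + 24611 \left(- \frac{1}{15209}\right) = \frac{- \frac{3227}{1843} - \frac{757}{20304}}{- \frac{10933}{44}} - \frac{24611}{15209} = \left(- \frac{66916159}{37420272}\right) \left(- \frac{44}{10933}\right) - \frac{24611}{15209} = \frac{736077749}{102278958444} - \frac{24611}{15209} = - \frac{2505992439780743}{1555560678974796}$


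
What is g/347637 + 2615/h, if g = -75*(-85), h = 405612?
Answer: 1164949085/47001912948 ≈ 0.024785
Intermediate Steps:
g = 6375
g/347637 + 2615/h = 6375/347637 + 2615/405612 = 6375*(1/347637) + 2615*(1/405612) = 2125/115879 + 2615/405612 = 1164949085/47001912948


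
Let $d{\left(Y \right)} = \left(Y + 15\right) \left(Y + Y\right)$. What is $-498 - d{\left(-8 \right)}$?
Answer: $-386$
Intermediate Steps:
$d{\left(Y \right)} = 2 Y \left(15 + Y\right)$ ($d{\left(Y \right)} = \left(15 + Y\right) 2 Y = 2 Y \left(15 + Y\right)$)
$-498 - d{\left(-8 \right)} = -498 - 2 \left(-8\right) \left(15 - 8\right) = -498 - 2 \left(-8\right) 7 = -498 - -112 = -498 + 112 = -386$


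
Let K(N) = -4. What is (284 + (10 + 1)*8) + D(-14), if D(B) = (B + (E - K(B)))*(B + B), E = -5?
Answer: 792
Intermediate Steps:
D(B) = 2*B*(-1 + B) (D(B) = (B + (-5 - 1*(-4)))*(B + B) = (B + (-5 + 4))*(2*B) = (B - 1)*(2*B) = (-1 + B)*(2*B) = 2*B*(-1 + B))
(284 + (10 + 1)*8) + D(-14) = (284 + (10 + 1)*8) + 2*(-14)*(-1 - 14) = (284 + 11*8) + 2*(-14)*(-15) = (284 + 88) + 420 = 372 + 420 = 792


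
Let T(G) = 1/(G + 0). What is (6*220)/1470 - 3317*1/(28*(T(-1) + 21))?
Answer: -19699/3920 ≈ -5.0253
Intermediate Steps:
T(G) = 1/G
(6*220)/1470 - 3317*1/(28*(T(-1) + 21)) = (6*220)/1470 - 3317*1/(28*(1/(-1) + 21)) = 1320*(1/1470) - 3317*1/(28*(-1 + 21)) = 44/49 - 3317/(20*28) = 44/49 - 3317/560 = -19699/3920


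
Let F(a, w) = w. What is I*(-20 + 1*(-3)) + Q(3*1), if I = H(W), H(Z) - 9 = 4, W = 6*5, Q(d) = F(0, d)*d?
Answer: -290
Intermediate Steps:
Q(d) = d² (Q(d) = d*d = d²)
W = 30
H(Z) = 13 (H(Z) = 9 + 4 = 13)
I = 13
I*(-20 + 1*(-3)) + Q(3*1) = 13*(-20 + 1*(-3)) + (3*1)² = 13*(-20 - 3) + 3² = 13*(-23) + 9 = -299 + 9 = -290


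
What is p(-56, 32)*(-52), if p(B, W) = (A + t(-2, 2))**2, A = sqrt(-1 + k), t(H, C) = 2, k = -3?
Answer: -416*I ≈ -416.0*I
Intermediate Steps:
A = 2*I (A = sqrt(-1 - 3) = sqrt(-4) = 2*I ≈ 2.0*I)
p(B, W) = (2 + 2*I)**2 (p(B, W) = (2*I + 2)**2 = (2 + 2*I)**2)
p(-56, 32)*(-52) = (8*I)*(-52) = -416*I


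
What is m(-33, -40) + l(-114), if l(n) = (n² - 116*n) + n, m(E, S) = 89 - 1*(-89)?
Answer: 26284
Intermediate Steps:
m(E, S) = 178 (m(E, S) = 89 + 89 = 178)
l(n) = n² - 115*n
m(-33, -40) + l(-114) = 178 - 114*(-115 - 114) = 178 - 114*(-229) = 178 + 26106 = 26284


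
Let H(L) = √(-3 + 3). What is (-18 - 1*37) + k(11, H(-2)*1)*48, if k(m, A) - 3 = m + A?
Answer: 617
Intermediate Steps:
H(L) = 0 (H(L) = √0 = 0)
k(m, A) = 3 + A + m (k(m, A) = 3 + (m + A) = 3 + (A + m) = 3 + A + m)
(-18 - 1*37) + k(11, H(-2)*1)*48 = (-18 - 1*37) + (3 + 0*1 + 11)*48 = (-18 - 37) + (3 + 0 + 11)*48 = -55 + 14*48 = -55 + 672 = 617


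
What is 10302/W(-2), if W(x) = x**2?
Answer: 5151/2 ≈ 2575.5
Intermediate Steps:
10302/W(-2) = 10302/((-2)**2) = 10302/4 = 10302*(1/4) = 5151/2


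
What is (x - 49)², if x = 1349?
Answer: 1690000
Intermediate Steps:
(x - 49)² = (1349 - 49)² = 1300² = 1690000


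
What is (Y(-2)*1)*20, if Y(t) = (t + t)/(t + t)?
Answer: 20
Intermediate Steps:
Y(t) = 1 (Y(t) = (2*t)/((2*t)) = (2*t)*(1/(2*t)) = 1)
(Y(-2)*1)*20 = (1*1)*20 = 1*20 = 20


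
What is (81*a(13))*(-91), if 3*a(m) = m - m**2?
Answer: 383292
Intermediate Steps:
a(m) = -m**2/3 + m/3 (a(m) = (m - m**2)/3 = -m**2/3 + m/3)
(81*a(13))*(-91) = (81*((1/3)*13*(1 - 1*13)))*(-91) = (81*((1/3)*13*(1 - 13)))*(-91) = (81*((1/3)*13*(-12)))*(-91) = (81*(-52))*(-91) = -4212*(-91) = 383292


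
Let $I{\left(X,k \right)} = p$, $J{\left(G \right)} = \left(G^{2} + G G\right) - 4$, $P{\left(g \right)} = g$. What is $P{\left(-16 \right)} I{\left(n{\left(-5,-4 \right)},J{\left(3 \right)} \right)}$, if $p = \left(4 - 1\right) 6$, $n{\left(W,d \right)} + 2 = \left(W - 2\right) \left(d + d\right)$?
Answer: $-288$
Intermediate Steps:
$n{\left(W,d \right)} = -2 + 2 d \left(-2 + W\right)$ ($n{\left(W,d \right)} = -2 + \left(W - 2\right) \left(d + d\right) = -2 + \left(-2 + W\right) 2 d = -2 + 2 d \left(-2 + W\right)$)
$J{\left(G \right)} = -4 + 2 G^{2}$ ($J{\left(G \right)} = \left(G^{2} + G^{2}\right) - 4 = 2 G^{2} - 4 = -4 + 2 G^{2}$)
$p = 18$ ($p = 3 \cdot 6 = 18$)
$I{\left(X,k \right)} = 18$
$P{\left(-16 \right)} I{\left(n{\left(-5,-4 \right)},J{\left(3 \right)} \right)} = \left(-16\right) 18 = -288$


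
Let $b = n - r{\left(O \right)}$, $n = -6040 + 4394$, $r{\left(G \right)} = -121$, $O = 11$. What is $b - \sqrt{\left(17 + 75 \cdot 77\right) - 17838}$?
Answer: $-1525 - i \sqrt{12046} \approx -1525.0 - 109.75 i$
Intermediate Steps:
$n = -1646$
$b = -1525$ ($b = -1646 - -121 = -1646 + 121 = -1525$)
$b - \sqrt{\left(17 + 75 \cdot 77\right) - 17838} = -1525 - \sqrt{\left(17 + 75 \cdot 77\right) - 17838} = -1525 - \sqrt{\left(17 + 5775\right) - 17838} = -1525 - \sqrt{5792 - 17838} = -1525 - \sqrt{-12046} = -1525 - i \sqrt{12046}$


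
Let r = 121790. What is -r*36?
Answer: -4384440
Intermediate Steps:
-r*36 = -121790*36 = -1*4384440 = -4384440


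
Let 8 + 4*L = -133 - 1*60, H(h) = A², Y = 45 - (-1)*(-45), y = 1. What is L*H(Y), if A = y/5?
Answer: -201/100 ≈ -2.0100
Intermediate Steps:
Y = 0 (Y = 45 - 1*45 = 45 - 45 = 0)
A = ⅕ (A = 1/5 = 1*(⅕) = ⅕ ≈ 0.20000)
H(h) = 1/25 (H(h) = (⅕)² = 1/25)
L = -201/4 (L = -2 + (-133 - 1*60)/4 = -2 + (-133 - 60)/4 = -2 + (¼)*(-193) = -2 - 193/4 = -201/4 ≈ -50.250)
L*H(Y) = -201/4*1/25 = -201/100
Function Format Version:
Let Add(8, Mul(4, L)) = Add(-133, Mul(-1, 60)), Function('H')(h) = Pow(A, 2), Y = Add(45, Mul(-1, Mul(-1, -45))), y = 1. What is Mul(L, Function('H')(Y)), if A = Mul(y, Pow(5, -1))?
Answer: Rational(-201, 100) ≈ -2.0100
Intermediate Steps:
Y = 0 (Y = Add(45, Mul(-1, 45)) = Add(45, -45) = 0)
A = Rational(1, 5) (A = Mul(1, Pow(5, -1)) = Mul(1, Rational(1, 5)) = Rational(1, 5) ≈ 0.20000)
Function('H')(h) = Rational(1, 25) (Function('H')(h) = Pow(Rational(1, 5), 2) = Rational(1, 25))
L = Rational(-201, 4) (L = Add(-2, Mul(Rational(1, 4), Add(-133, Mul(-1, 60)))) = Add(-2, Mul(Rational(1, 4), Add(-133, -60))) = Add(-2, Mul(Rational(1, 4), -193)) = Add(-2, Rational(-193, 4)) = Rational(-201, 4) ≈ -50.250)
Mul(L, Function('H')(Y)) = Mul(Rational(-201, 4), Rational(1, 25)) = Rational(-201, 100)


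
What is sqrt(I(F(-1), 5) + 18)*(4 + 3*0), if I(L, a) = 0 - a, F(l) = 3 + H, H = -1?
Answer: 4*sqrt(13) ≈ 14.422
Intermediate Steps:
F(l) = 2 (F(l) = 3 - 1 = 2)
I(L, a) = -a
sqrt(I(F(-1), 5) + 18)*(4 + 3*0) = sqrt(-1*5 + 18)*(4 + 3*0) = sqrt(-5 + 18)*(4 + 0) = sqrt(13)*4 = 4*sqrt(13)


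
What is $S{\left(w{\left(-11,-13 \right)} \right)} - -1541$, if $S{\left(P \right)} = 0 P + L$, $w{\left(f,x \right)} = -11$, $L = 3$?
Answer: $1544$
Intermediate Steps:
$S{\left(P \right)} = 3$ ($S{\left(P \right)} = 0 P + 3 = 0 + 3 = 3$)
$S{\left(w{\left(-11,-13 \right)} \right)} - -1541 = 3 - -1541 = 3 + 1541 = 1544$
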